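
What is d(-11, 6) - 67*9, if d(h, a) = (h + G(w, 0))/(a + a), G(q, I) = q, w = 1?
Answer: -3623/6 ≈ -603.83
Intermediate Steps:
d(h, a) = (1 + h)/(2*a) (d(h, a) = (h + 1)/(a + a) = (1 + h)/((2*a)) = (1 + h)*(1/(2*a)) = (1 + h)/(2*a))
d(-11, 6) - 67*9 = (1/2)*(1 - 11)/6 - 67*9 = (1/2)*(1/6)*(-10) - 603 = -5/6 - 603 = -3623/6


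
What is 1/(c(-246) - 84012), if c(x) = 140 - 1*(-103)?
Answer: -1/83769 ≈ -1.1938e-5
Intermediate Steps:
c(x) = 243 (c(x) = 140 + 103 = 243)
1/(c(-246) - 84012) = 1/(243 - 84012) = 1/(-83769) = -1/83769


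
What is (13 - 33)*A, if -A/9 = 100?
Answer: 18000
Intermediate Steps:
A = -900 (A = -9*100 = -900)
(13 - 33)*A = (13 - 33)*(-900) = -20*(-900) = 18000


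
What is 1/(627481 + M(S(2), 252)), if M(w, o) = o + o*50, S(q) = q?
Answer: 1/640333 ≈ 1.5617e-6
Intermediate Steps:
M(w, o) = 51*o (M(w, o) = o + 50*o = 51*o)
1/(627481 + M(S(2), 252)) = 1/(627481 + 51*252) = 1/(627481 + 12852) = 1/640333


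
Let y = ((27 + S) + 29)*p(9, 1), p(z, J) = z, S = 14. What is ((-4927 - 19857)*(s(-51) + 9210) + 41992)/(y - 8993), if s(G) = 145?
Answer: 231812328/8363 ≈ 27719.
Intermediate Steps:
y = 630 (y = ((27 + 14) + 29)*9 = (41 + 29)*9 = 70*9 = 630)
((-4927 - 19857)*(s(-51) + 9210) + 41992)/(y - 8993) = ((-4927 - 19857)*(145 + 9210) + 41992)/(630 - 8993) = (-24784*9355 + 41992)/(-8363) = (-231854320 + 41992)*(-1/8363) = -231812328*(-1/8363) = 231812328/8363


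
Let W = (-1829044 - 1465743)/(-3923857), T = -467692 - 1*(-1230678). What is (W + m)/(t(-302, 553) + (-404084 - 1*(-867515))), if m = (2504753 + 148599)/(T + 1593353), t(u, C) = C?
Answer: 18175008923457/4289966962702199632 ≈ 4.2366e-6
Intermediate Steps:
T = 762986 (T = -467692 + 1230678 = 762986)
W = 3294787/3923857 (W = -3294787*(-1/3923857) = 3294787/3923857 ≈ 0.83968)
m = 2653352/2356339 (m = (2504753 + 148599)/(762986 + 1593353) = 2653352/2356339 ≈ 1.1260)
(W + m)/(t(-302, 553) + (-404084 - 1*(-867515))) = (3294787/3923857 + 2653352/2356339)/(553 + (-404084 - 1*(-867515))) = 18175008923457/(9245937279523*(553 + (-404084 + 867515))) = 18175008923457/(9245937279523*(553 + 463431)) = (18175008923457/9245937279523)/463984 = (18175008923457/9245937279523)*(1/463984) = 18175008923457/4289966962702199632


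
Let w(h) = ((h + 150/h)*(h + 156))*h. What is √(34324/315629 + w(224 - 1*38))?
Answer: 4*√73988588356594838/315629 ≈ 3447.2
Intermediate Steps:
w(h) = h*(156 + h)*(h + 150/h) (w(h) = ((h + 150/h)*(156 + h))*h = ((156 + h)*(h + 150/h))*h = h*(156 + h)*(h + 150/h))
√(34324/315629 + w(224 - 1*38)) = √(34324/315629 + (23400 + (224 - 1*38)³ + 150*(224 - 1*38) + 156*(224 - 1*38)²)) = √(34324*(1/315629) + (23400 + (224 - 38)³ + 150*(224 - 38) + 156*(224 - 38)²)) = √(34324/315629 + (23400 + 186³ + 150*186 + 156*186²)) = √(34324/315629 + (23400 + 6434856 + 27900 + 156*34596)) = √(34324/315629 + (23400 + 6434856 + 27900 + 5396976)) = √(34324/315629 + 11883132) = √(3750661104352/315629) = 4*√73988588356594838/315629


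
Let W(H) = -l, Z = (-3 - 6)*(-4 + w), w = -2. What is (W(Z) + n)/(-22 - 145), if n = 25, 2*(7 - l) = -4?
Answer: -16/167 ≈ -0.095808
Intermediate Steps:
l = 9 (l = 7 - ½*(-4) = 7 + 2 = 9)
Z = 54 (Z = (-3 - 6)*(-4 - 2) = -9*(-6) = 54)
W(H) = -9 (W(H) = -1*9 = -9)
(W(Z) + n)/(-22 - 145) = (-9 + 25)/(-22 - 145) = 16/(-167) = -1/167*16 = -16/167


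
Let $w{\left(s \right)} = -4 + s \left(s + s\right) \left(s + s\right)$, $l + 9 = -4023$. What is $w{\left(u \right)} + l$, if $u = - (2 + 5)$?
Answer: $-5408$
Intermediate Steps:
$l = -4032$ ($l = -9 - 4023 = -4032$)
$u = -7$ ($u = \left(-1\right) 7 = -7$)
$w{\left(s \right)} = -4 + 4 s^{3}$ ($w{\left(s \right)} = -4 + s 2 s 2 s = -4 + s 4 s^{2} = -4 + 4 s^{3}$)
$w{\left(u \right)} + l = \left(-4 + 4 \left(-7\right)^{3}\right) - 4032 = \left(-4 + 4 \left(-343\right)\right) - 4032 = \left(-4 - 1372\right) - 4032 = -1376 - 4032 = -5408$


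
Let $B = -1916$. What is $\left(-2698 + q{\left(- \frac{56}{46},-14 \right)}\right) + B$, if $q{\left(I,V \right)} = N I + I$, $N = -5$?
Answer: $- \frac{106010}{23} \approx -4609.1$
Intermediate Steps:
$q{\left(I,V \right)} = - 4 I$ ($q{\left(I,V \right)} = - 5 I + I = - 4 I$)
$\left(-2698 + q{\left(- \frac{56}{46},-14 \right)}\right) + B = \left(-2698 - 4 \left(- \frac{56}{46}\right)\right) - 1916 = \left(-2698 - 4 \left(\left(-56\right) \frac{1}{46}\right)\right) - 1916 = \left(-2698 - - \frac{112}{23}\right) - 1916 = \left(-2698 + \frac{112}{23}\right) - 1916 = - \frac{61942}{23} - 1916 = - \frac{106010}{23}$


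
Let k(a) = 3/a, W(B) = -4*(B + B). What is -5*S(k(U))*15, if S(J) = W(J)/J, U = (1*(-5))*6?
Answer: 600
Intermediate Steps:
U = -30 (U = -5*6 = -30)
W(B) = -8*B
S(J) = -8 (S(J) = (-8*J)/J = -8)
-5*S(k(U))*15 = -5*(-8)*15 = 40*15 = 600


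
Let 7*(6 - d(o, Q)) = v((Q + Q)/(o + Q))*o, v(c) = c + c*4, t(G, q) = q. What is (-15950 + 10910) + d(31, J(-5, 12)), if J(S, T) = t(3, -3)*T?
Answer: -37470/7 ≈ -5352.9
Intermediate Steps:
v(c) = 5*c (v(c) = c + 4*c = 5*c)
J(S, T) = -3*T
d(o, Q) = 6 - 10*Q*o/(7*(Q + o)) (d(o, Q) = 6 - 5*((Q + Q)/(o + Q))*o/7 = 6 - 5*((2*Q)/(Q + o))*o/7 = 6 - 5*(2*Q/(Q + o))*o/7 = 6 - 10*Q/(Q + o)*o/7 = 6 - 10*Q*o/(7*(Q + o)))
(-15950 + 10910) + d(31, J(-5, 12)) = (-15950 + 10910) + (6*(-3*12) + 6*31 - 10/7*(-3*12)*31)/(-3*12 + 31) = -5040 + (6*(-36) + 186 - 10/7*(-36)*31)/(-36 + 31) = -5040 + (-216 + 186 + 11160/7)/(-5) = -5040 - ⅕*10950/7 = -5040 - 2190/7 = -37470/7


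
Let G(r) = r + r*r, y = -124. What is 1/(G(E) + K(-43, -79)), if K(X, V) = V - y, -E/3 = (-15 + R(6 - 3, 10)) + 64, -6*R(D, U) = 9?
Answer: 4/80835 ≈ 4.9483e-5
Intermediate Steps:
R(D, U) = -3/2 (R(D, U) = -⅙*9 = -3/2)
E = -285/2 (E = -3*((-15 - 3/2) + 64) = -3*(-33/2 + 64) = -3*95/2 = -285/2 ≈ -142.50)
G(r) = r + r²
K(X, V) = 124 + V (K(X, V) = V - 1*(-124) = V + 124 = 124 + V)
1/(G(E) + K(-43, -79)) = 1/(-285*(1 - 285/2)/2 + (124 - 79)) = 1/(-285/2*(-283/2) + 45) = 1/(80655/4 + 45) = 1/(80835/4) = 4/80835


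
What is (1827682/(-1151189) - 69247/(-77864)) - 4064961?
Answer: -364367639686455021/89636180296 ≈ -4.0650e+6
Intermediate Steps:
(1827682/(-1151189) - 69247/(-77864)) - 4064961 = (1827682*(-1/1151189) - 69247*(-1/77864)) - 4064961 = (-1827682/1151189 + 69247/77864) - 4064961 = -62594246565/89636180296 - 4064961 = -364367639686455021/89636180296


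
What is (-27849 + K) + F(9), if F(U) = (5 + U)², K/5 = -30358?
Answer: -179443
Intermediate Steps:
K = -151790 (K = 5*(-30358) = -151790)
(-27849 + K) + F(9) = (-27849 - 151790) + (5 + 9)² = -179639 + 14² = -179639 + 196 = -179443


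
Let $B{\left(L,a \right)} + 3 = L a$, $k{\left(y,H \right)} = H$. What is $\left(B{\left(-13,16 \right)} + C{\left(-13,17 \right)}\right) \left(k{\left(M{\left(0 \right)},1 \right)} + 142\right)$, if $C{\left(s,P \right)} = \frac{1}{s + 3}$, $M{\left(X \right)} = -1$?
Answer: $- \frac{301873}{10} \approx -30187.0$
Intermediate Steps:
$C{\left(s,P \right)} = \frac{1}{3 + s}$
$B{\left(L,a \right)} = -3 + L a$
$\left(B{\left(-13,16 \right)} + C{\left(-13,17 \right)}\right) \left(k{\left(M{\left(0 \right)},1 \right)} + 142\right) = \left(\left(-3 - 208\right) + \frac{1}{3 - 13}\right) \left(1 + 142\right) = \left(\left(-3 - 208\right) + \frac{1}{-10}\right) 143 = \left(-211 - \frac{1}{10}\right) 143 = \left(- \frac{2111}{10}\right) 143 = - \frac{301873}{10}$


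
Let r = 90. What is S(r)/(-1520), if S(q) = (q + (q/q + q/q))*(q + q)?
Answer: -207/19 ≈ -10.895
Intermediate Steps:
S(q) = 2*q*(2 + q) (S(q) = (q + (1 + 1))*(2*q) = (q + 2)*(2*q) = (2 + q)*(2*q) = 2*q*(2 + q))
S(r)/(-1520) = (2*90*(2 + 90))/(-1520) = (2*90*92)*(-1/1520) = 16560*(-1/1520) = -207/19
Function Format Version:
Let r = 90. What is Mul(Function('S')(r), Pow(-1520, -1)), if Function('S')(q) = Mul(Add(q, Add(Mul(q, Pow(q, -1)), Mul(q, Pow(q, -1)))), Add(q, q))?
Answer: Rational(-207, 19) ≈ -10.895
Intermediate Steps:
Function('S')(q) = Mul(2, q, Add(2, q)) (Function('S')(q) = Mul(Add(q, Add(1, 1)), Mul(2, q)) = Mul(Add(q, 2), Mul(2, q)) = Mul(Add(2, q), Mul(2, q)) = Mul(2, q, Add(2, q)))
Mul(Function('S')(r), Pow(-1520, -1)) = Mul(Mul(2, 90, Add(2, 90)), Pow(-1520, -1)) = Mul(Mul(2, 90, 92), Rational(-1, 1520)) = Mul(16560, Rational(-1, 1520)) = Rational(-207, 19)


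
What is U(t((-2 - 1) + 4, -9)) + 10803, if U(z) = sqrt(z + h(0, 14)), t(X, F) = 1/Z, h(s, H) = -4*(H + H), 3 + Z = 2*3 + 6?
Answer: 10803 + I*sqrt(1007)/3 ≈ 10803.0 + 10.578*I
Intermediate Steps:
Z = 9 (Z = -3 + (2*3 + 6) = -3 + (6 + 6) = -3 + 12 = 9)
h(s, H) = -8*H
t(X, F) = 1/9
U(z) = sqrt(-112 + z) (U(z) = sqrt(z - 8*14) = sqrt(z - 112) = sqrt(-112 + z))
U(t((-2 - 1) + 4, -9)) + 10803 = sqrt(-112 + 1/9) + 10803 = sqrt(-1007/9) + 10803 = I*sqrt(1007)/3 + 10803 = 10803 + I*sqrt(1007)/3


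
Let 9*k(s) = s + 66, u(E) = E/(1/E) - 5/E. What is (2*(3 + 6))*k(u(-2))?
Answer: 145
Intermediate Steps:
u(E) = E² - 5/E (u(E) = E*E - 5/E = E² - 5/E)
k(s) = 22/3 + s/9 (k(s) = (s + 66)/9 = (66 + s)/9 = 22/3 + s/9)
(2*(3 + 6))*k(u(-2)) = (2*(3 + 6))*(22/3 + ((-5 + (-2)³)/(-2))/9) = (2*9)*(22/3 + (-(-5 - 8)/2)/9) = 18*(22/3 + (-½*(-13))/9) = 18*(22/3 + (⅑)*(13/2)) = 18*(22/3 + 13/18) = 18*(145/18) = 145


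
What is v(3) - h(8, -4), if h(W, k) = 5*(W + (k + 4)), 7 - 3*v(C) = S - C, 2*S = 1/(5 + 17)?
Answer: -4841/132 ≈ -36.674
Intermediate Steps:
S = 1/44 (S = 1/(2*(5 + 17)) = (1/2)/22 = (1/2)*(1/22) = 1/44 ≈ 0.022727)
v(C) = 307/132 + C/3 (v(C) = 7/3 - (1/44 - C)/3 = 7/3 + (-1/132 + C/3) = 307/132 + C/3)
h(W, k) = 20 + 5*W + 5*k (h(W, k) = 5*(W + (4 + k)) = 5*(4 + W + k) = 20 + 5*W + 5*k)
v(3) - h(8, -4) = (307/132 + (1/3)*3) - (20 + 5*8 + 5*(-4)) = (307/132 + 1) - (20 + 40 - 20) = 439/132 - 1*40 = 439/132 - 40 = -4841/132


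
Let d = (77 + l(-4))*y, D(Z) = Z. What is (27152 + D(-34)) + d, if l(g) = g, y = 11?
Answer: 27921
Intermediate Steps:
d = 803 (d = (77 - 4)*11 = 73*11 = 803)
(27152 + D(-34)) + d = (27152 - 34) + 803 = 27118 + 803 = 27921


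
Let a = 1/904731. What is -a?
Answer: -1/904731 ≈ -1.1053e-6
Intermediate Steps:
a = 1/904731 ≈ 1.1053e-6
-a = -1*1/904731 = -1/904731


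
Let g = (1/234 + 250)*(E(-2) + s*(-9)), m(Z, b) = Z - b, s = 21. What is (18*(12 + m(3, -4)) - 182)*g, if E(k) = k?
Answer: -893895280/117 ≈ -7.6401e+6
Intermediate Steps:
g = -11173691/234 (g = (1/234 + 250)*(-2 + 21*(-9)) = (1/234 + 250)*(-2 - 189) = (58501/234)*(-191) = -11173691/234 ≈ -47751.)
(18*(12 + m(3, -4)) - 182)*g = (18*(12 + (3 - 1*(-4))) - 182)*(-11173691/234) = (18*(12 + (3 + 4)) - 182)*(-11173691/234) = (18*(12 + 7) - 182)*(-11173691/234) = (18*19 - 182)*(-11173691/234) = (342 - 182)*(-11173691/234) = 160*(-11173691/234) = -893895280/117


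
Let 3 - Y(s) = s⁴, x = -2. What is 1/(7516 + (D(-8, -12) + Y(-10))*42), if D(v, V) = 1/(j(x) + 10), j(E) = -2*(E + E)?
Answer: -3/1237067 ≈ -2.4251e-6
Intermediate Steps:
Y(s) = 3 - s⁴
j(E) = -4*E
D(v, V) = 1/18 (D(v, V) = 1/(-4*(-2) + 10) = 1/(8 + 10) = 1/18)
1/(7516 + (D(-8, -12) + Y(-10))*42) = 1/(7516 + (1/18 + (3 - 1*(-10)⁴))*42) = 1/(7516 + (1/18 + (3 - 1*10000))*42) = 1/(7516 + (1/18 + (3 - 10000))*42) = 1/(7516 + (1/18 - 9997)*42) = 1/(7516 - 179945/18*42) = 1/(7516 - 1259615/3) = 1/(-1237067/3) = -3/1237067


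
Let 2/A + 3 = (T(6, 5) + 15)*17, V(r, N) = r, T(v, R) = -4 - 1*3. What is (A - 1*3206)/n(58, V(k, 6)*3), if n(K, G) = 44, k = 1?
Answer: -106599/1463 ≈ -72.863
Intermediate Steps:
T(v, R) = -7 (T(v, R) = -4 - 3 = -7)
A = 2/133 (A = 2/(-3 + (-7 + 15)*17) = 2/(-3 + 8*17) = 2/(-3 + 136) = 2/133 ≈ 0.015038)
(A - 1*3206)/n(58, V(k, 6)*3) = (2/133 - 1*3206)/44 = (2/133 - 3206)*(1/44) = -426396/133*1/44 = -106599/1463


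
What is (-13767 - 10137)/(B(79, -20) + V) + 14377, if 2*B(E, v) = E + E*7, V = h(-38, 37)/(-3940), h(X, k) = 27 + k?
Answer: 370934129/25937 ≈ 14301.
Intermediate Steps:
V = -16/985 (V = (27 + 37)/(-3940) = 64*(-1/3940) = -16/985 ≈ -0.016244)
B(E, v) = 4*E (B(E, v) = (E + E*7)/2 = (E + 7*E)/2 = (8*E)/2 = 4*E)
(-13767 - 10137)/(B(79, -20) + V) + 14377 = (-13767 - 10137)/(4*79 - 16/985) + 14377 = -23904/(316 - 16/985) + 14377 = -23904/311244/985 + 14377 = -23904*985/311244 + 14377 = -1962120/25937 + 14377 = 370934129/25937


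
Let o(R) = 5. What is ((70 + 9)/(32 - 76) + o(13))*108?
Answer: 3807/11 ≈ 346.09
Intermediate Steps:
((70 + 9)/(32 - 76) + o(13))*108 = ((70 + 9)/(32 - 76) + 5)*108 = (79/(-44) + 5)*108 = (79*(-1/44) + 5)*108 = (-79/44 + 5)*108 = (141/44)*108 = 3807/11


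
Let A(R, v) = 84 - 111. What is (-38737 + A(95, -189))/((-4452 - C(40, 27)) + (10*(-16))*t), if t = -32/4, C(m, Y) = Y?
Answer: 38764/3199 ≈ 12.118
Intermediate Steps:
A(R, v) = -27
t = -8 (t = -32*¼ = -8)
(-38737 + A(95, -189))/((-4452 - C(40, 27)) + (10*(-16))*t) = (-38737 - 27)/((-4452 - 1*27) + (10*(-16))*(-8)) = -38764/((-4452 - 27) - 160*(-8)) = -38764/(-4479 + 1280) = -38764/(-3199) = -38764*(-1/3199) = 38764/3199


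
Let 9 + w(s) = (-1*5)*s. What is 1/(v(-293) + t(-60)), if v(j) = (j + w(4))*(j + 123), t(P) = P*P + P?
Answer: 1/58280 ≈ 1.7159e-5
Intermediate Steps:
w(s) = -9 - 5*s (w(s) = -9 + (-1*5)*s = -9 - 5*s)
t(P) = P + P**2 (t(P) = P**2 + P = P + P**2)
v(j) = (-29 + j)*(123 + j) (v(j) = (j + (-9 - 5*4))*(j + 123) = (j + (-9 - 20))*(123 + j) = (j - 29)*(123 + j) = (-29 + j)*(123 + j))
1/(v(-293) + t(-60)) = 1/((-3567 + (-293)**2 + 94*(-293)) - 60*(1 - 60)) = 1/((-3567 + 85849 - 27542) - 60*(-59)) = 1/(54740 + 3540) = 1/58280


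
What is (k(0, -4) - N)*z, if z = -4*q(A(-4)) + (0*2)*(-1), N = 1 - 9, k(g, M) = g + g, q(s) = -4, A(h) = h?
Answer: 128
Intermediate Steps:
k(g, M) = 2*g
N = -8
z = 16 (z = -4*(-4) + (0*2)*(-1) = 16 + 0*(-1) = 16 + 0 = 16)
(k(0, -4) - N)*z = (2*0 - 1*(-8))*16 = (0 + 8)*16 = 8*16 = 128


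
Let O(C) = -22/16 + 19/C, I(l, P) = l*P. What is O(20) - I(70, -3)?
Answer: 8383/40 ≈ 209.57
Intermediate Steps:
I(l, P) = P*l
O(C) = -11/8 + 19/C (O(C) = -22*1/16 + 19/C = -11/8 + 19/C)
O(20) - I(70, -3) = (-11/8 + 19/20) - (-3)*70 = (-11/8 + 19*(1/20)) - 1*(-210) = (-11/8 + 19/20) + 210 = -17/40 + 210 = 8383/40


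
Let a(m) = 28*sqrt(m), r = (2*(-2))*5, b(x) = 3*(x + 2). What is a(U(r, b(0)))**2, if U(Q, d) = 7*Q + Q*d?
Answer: -203840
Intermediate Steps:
b(x) = 6 + 3*x (b(x) = 3*(2 + x) = 6 + 3*x)
r = -20 (r = -4*5 = -20)
a(U(r, b(0)))**2 = (28*sqrt(-20*(7 + (6 + 3*0))))**2 = (28*sqrt(-20*(7 + (6 + 0))))**2 = (28*sqrt(-20*(7 + 6)))**2 = (28*sqrt(-20*13))**2 = (28*sqrt(-260))**2 = (28*(2*I*sqrt(65)))**2 = (56*I*sqrt(65))**2 = -203840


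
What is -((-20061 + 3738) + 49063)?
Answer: -32740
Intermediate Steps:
-((-20061 + 3738) + 49063) = -(-16323 + 49063) = -1*32740 = -32740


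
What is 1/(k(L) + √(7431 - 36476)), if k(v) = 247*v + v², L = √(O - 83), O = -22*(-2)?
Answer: -I/(√29045 + 39*I + 247*√39) ≈ -1.3285e-5 - 0.00058349*I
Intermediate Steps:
O = 44
L = I*√39 (L = √(44 - 83) = √(-39) = I*√39 ≈ 6.245*I)
k(v) = v² + 247*v
1/(k(L) + √(7431 - 36476)) = 1/((I*√39)*(247 + I*√39) + √(7431 - 36476)) = 1/(I*√39*(247 + I*√39) + √(-29045)) = 1/(I*√39*(247 + I*√39) + I*√29045) = 1/(I*√29045 + I*√39*(247 + I*√39))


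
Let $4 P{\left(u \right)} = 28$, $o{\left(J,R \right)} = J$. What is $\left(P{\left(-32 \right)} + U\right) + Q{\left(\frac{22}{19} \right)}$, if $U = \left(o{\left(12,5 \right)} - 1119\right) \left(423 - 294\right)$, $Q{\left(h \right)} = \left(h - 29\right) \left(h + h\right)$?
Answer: $- \frac{51572632}{361} \approx -1.4286 \cdot 10^{5}$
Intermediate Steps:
$P{\left(u \right)} = 7$ ($P{\left(u \right)} = \frac{1}{4} \cdot 28 = 7$)
$Q{\left(h \right)} = 2 h \left(-29 + h\right)$ ($Q{\left(h \right)} = \left(-29 + h\right) 2 h = 2 h \left(-29 + h\right)$)
$U = -142803$ ($U = \left(12 - 1119\right) \left(423 - 294\right) = \left(-1107\right) 129 = -142803$)
$\left(P{\left(-32 \right)} + U\right) + Q{\left(\frac{22}{19} \right)} = \left(7 - 142803\right) + 2 \cdot \frac{22}{19} \left(-29 + \frac{22}{19}\right) = -142796 + 2 \cdot 22 \cdot \frac{1}{19} \left(-29 + 22 \cdot \frac{1}{19}\right) = -142796 + 2 \cdot \frac{22}{19} \left(-29 + \frac{22}{19}\right) = -142796 + 2 \cdot \frac{22}{19} \left(- \frac{529}{19}\right) = -142796 - \frac{23276}{361} = - \frac{51572632}{361}$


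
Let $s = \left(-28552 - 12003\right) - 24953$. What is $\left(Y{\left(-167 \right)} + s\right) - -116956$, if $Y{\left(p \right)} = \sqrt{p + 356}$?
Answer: $51448 + 3 \sqrt{21} \approx 51462.0$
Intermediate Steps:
$Y{\left(p \right)} = \sqrt{356 + p}$
$s = -65508$ ($s = -40555 - 24953 = -65508$)
$\left(Y{\left(-167 \right)} + s\right) - -116956 = \left(\sqrt{356 - 167} - 65508\right) - -116956 = \left(\sqrt{189} - 65508\right) + 116956 = \left(3 \sqrt{21} - 65508\right) + 116956 = \left(-65508 + 3 \sqrt{21}\right) + 116956 = 51448 + 3 \sqrt{21}$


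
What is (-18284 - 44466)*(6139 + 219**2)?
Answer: -3394775000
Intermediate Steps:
(-18284 - 44466)*(6139 + 219**2) = -62750*(6139 + 47961) = -62750*54100 = -3394775000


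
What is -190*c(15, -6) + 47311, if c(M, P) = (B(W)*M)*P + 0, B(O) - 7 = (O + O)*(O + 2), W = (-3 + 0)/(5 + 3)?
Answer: 1169363/8 ≈ 1.4617e+5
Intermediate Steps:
W = -3/8 ≈ -0.37500
B(O) = 7 + 2*O*(2 + O) (B(O) = 7 + (O + O)*(O + 2) = 7 + (2*O)*(2 + O) = 7 + 2*O*(2 + O))
c(M, P) = 185*M*P/32 (c(M, P) = ((7 + 2*(-3/8)² + 4*(-3/8))*M)*P + 0 = ((7 + 2*(9/64) - 3/2)*M)*P + 0 = ((7 + 9/32 - 3/2)*M)*P + 0 = (185*M/32)*P + 0 = 185*M*P/32 + 0 = 185*M*P/32)
-190*c(15, -6) + 47311 = -17575*15*(-6)/16 + 47311 = -190*(-8325/16) + 47311 = 790875/8 + 47311 = 1169363/8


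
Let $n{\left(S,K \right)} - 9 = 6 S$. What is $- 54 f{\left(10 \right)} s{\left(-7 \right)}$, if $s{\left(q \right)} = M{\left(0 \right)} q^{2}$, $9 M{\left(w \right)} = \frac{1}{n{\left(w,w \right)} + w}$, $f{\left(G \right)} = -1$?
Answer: $\frac{98}{3} \approx 32.667$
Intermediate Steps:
$n{\left(S,K \right)} = 9 + 6 S$
$M{\left(w \right)} = \frac{1}{9 \left(9 + 7 w\right)}$ ($M{\left(w \right)} = \frac{1}{9 \left(\left(9 + 6 w\right) + w\right)} = \frac{1}{9 \left(9 + 7 w\right)}$)
$s{\left(q \right)} = \frac{q^{2}}{81}$ ($s{\left(q \right)} = \frac{1}{9 \left(9 + 7 \cdot 0\right)} q^{2} = \frac{1}{9 \left(9 + 0\right)} q^{2} = \frac{1}{9 \cdot 9} q^{2} = \frac{1}{9} \cdot \frac{1}{9} q^{2} = \frac{q^{2}}{81}$)
$- 54 f{\left(10 \right)} s{\left(-7 \right)} = \left(-54\right) \left(-1\right) \frac{\left(-7\right)^{2}}{81} = 54 \cdot \frac{1}{81} \cdot 49 = 54 \cdot \frac{49}{81} = \frac{98}{3}$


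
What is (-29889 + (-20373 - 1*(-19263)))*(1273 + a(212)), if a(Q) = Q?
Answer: -46033515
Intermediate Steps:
(-29889 + (-20373 - 1*(-19263)))*(1273 + a(212)) = (-29889 + (-20373 - 1*(-19263)))*(1273 + 212) = (-29889 + (-20373 + 19263))*1485 = (-29889 - 1110)*1485 = -30999*1485 = -46033515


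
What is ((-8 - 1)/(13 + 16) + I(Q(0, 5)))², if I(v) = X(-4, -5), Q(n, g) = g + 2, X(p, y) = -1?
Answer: 1444/841 ≈ 1.7170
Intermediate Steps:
Q(n, g) = 2 + g
I(v) = -1
((-8 - 1)/(13 + 16) + I(Q(0, 5)))² = ((-8 - 1)/(13 + 16) - 1)² = (-9/29 - 1)² = (-38/29)² = 1444/841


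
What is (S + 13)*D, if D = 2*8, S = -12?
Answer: 16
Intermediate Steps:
D = 16
(S + 13)*D = (-12 + 13)*16 = 1*16 = 16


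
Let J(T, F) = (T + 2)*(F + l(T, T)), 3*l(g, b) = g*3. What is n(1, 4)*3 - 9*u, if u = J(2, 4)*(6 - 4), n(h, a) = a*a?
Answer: -384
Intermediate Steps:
l(g, b) = g (l(g, b) = (g*3)/3 = (3*g)/3 = g)
J(T, F) = (2 + T)*(F + T) (J(T, F) = (T + 2)*(F + T) = (2 + T)*(F + T))
n(h, a) = a²
u = 48 (u = (2² + 2*4 + 2*2 + 4*2)*(6 - 4) = (4 + 8 + 4 + 8)*2 = 24*2 = 48)
n(1, 4)*3 - 9*u = 4²*3 - 9*48 = 16*3 - 432 = 48 - 432 = -384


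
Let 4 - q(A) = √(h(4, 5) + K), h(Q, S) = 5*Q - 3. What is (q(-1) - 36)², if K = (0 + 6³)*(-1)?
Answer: (32 + I*√199)² ≈ 825.0 + 902.83*I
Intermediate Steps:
h(Q, S) = -3 + 5*Q
K = -216 (K = (0 + 216)*(-1) = 216*(-1) = -216)
q(A) = 4 - I*√199 (q(A) = 4 - √((-3 + 5*4) - 216) = 4 - √((-3 + 20) - 216) = 4 - √(17 - 216) = 4 - √(-199) = 4 - I*√199)
(q(-1) - 36)² = ((4 - I*√199) - 36)² = (-32 - I*√199)²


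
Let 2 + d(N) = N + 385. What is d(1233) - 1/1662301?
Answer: 2686278415/1662301 ≈ 1616.0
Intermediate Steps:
d(N) = 383 + N (d(N) = -2 + (N + 385) = -2 + (385 + N) = 383 + N)
d(1233) - 1/1662301 = (383 + 1233) - 1/1662301 = 1616 - 1*1/1662301 = 1616 - 1/1662301 = 2686278415/1662301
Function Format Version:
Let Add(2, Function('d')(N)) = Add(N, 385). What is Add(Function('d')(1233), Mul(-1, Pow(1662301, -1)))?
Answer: Rational(2686278415, 1662301) ≈ 1616.0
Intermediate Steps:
Function('d')(N) = Add(383, N) (Function('d')(N) = Add(-2, Add(N, 385)) = Add(-2, Add(385, N)) = Add(383, N))
Add(Function('d')(1233), Mul(-1, Pow(1662301, -1))) = Add(Add(383, 1233), Mul(-1, Pow(1662301, -1))) = Add(1616, Mul(-1, Rational(1, 1662301))) = Add(1616, Rational(-1, 1662301)) = Rational(2686278415, 1662301)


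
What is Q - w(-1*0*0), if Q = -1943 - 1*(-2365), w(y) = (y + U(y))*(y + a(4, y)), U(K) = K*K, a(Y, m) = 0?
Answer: 422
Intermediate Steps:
U(K) = K²
w(y) = y*(y + y²) (w(y) = (y + y²)*(y + 0) = (y + y²)*y = y*(y + y²))
Q = 422 (Q = -1943 + 2365 = 422)
Q - w(-1*0*0) = 422 - (-1*0*0)²*(1 - 1*0*0) = 422 - (0*0)²*(1 + 0*0) = 422 - 0²*(1 + 0) = 422 - 0 = 422 - 1*0 = 422 + 0 = 422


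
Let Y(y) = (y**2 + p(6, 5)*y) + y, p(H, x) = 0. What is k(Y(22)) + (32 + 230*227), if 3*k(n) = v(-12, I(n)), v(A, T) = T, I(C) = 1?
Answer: 156727/3 ≈ 52242.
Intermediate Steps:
Y(y) = y + y**2 (Y(y) = (y**2 + 0*y) + y = (y**2 + 0) + y = y**2 + y = y + y**2)
k(n) = 1/3 (k(n) = (1/3)*1 = 1/3)
k(Y(22)) + (32 + 230*227) = 1/3 + (32 + 230*227) = 1/3 + (32 + 52210) = 1/3 + 52242 = 156727/3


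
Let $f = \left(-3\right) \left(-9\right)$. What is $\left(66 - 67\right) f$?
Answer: $-27$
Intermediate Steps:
$f = 27$
$\left(66 - 67\right) f = \left(66 - 67\right) 27 = \left(-1\right) 27 = -27$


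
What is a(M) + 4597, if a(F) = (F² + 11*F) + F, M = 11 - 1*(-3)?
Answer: 4961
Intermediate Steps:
M = 14 (M = 11 + 3 = 14)
a(F) = F² + 12*F
a(M) + 4597 = 14*(12 + 14) + 4597 = 14*26 + 4597 = 364 + 4597 = 4961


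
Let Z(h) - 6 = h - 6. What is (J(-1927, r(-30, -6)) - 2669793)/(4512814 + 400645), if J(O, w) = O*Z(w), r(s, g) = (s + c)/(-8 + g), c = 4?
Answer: -18713602/34394213 ≈ -0.54409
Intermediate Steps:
Z(h) = h (Z(h) = 6 + (h - 6) = 6 + (-6 + h) = h)
r(s, g) = (4 + s)/(-8 + g) (r(s, g) = (s + 4)/(-8 + g) = (4 + s)/(-8 + g))
J(O, w) = O*w
(J(-1927, r(-30, -6)) - 2669793)/(4512814 + 400645) = (-1927*(4 - 30)/(-8 - 6) - 2669793)/(4512814 + 400645) = (-1927*(-26)/(-14) - 2669793)/4913459 = (-(-1927)*(-26)/14 - 2669793)*(1/4913459) = (-1927*13/7 - 2669793)*(1/4913459) = (-25051/7 - 2669793)*(1/4913459) = -18713602/7*1/4913459 = -18713602/34394213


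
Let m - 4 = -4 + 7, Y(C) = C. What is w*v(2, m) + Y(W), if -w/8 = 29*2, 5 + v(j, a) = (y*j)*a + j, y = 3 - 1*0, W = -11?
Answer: -18107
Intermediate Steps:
y = 3 (y = 3 + 0 = 3)
m = 7 (m = 4 + (-4 + 7) = 4 + 3 = 7)
v(j, a) = -5 + j + 3*a*j (v(j, a) = -5 + ((3*j)*a + j) = -5 + (3*a*j + j) = -5 + (j + 3*a*j) = -5 + j + 3*a*j)
w = -464 (w = -232*2 = -8*58 = -464)
w*v(2, m) + Y(W) = -464*(-5 + 2 + 3*7*2) - 11 = -464*(-5 + 2 + 42) - 11 = -464*39 - 11 = -18096 - 11 = -18107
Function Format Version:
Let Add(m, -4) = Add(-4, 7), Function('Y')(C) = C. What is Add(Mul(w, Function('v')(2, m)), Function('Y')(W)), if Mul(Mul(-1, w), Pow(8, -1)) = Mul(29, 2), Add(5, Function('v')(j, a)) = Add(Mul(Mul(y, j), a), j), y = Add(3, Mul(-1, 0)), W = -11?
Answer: -18107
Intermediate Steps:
y = 3 (y = Add(3, 0) = 3)
m = 7 (m = Add(4, Add(-4, 7)) = Add(4, 3) = 7)
Function('v')(j, a) = Add(-5, j, Mul(3, a, j)) (Function('v')(j, a) = Add(-5, Add(Mul(Mul(3, j), a), j)) = Add(-5, Add(Mul(3, a, j), j)) = Add(-5, Add(j, Mul(3, a, j))) = Add(-5, j, Mul(3, a, j)))
w = -464 (w = Mul(-8, Mul(29, 2)) = Mul(-8, 58) = -464)
Add(Mul(w, Function('v')(2, m)), Function('Y')(W)) = Add(Mul(-464, Add(-5, 2, Mul(3, 7, 2))), -11) = Add(Mul(-464, Add(-5, 2, 42)), -11) = Add(Mul(-464, 39), -11) = Add(-18096, -11) = -18107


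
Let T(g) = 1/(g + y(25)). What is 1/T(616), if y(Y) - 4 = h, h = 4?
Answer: 624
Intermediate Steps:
y(Y) = 8 (y(Y) = 4 + 4 = 8)
T(g) = 1/(8 + g) (T(g) = 1/(g + 8) = 1/(8 + g))
1/T(616) = 1/(1/(8 + 616)) = 1/(1/624) = 624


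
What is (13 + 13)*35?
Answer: 910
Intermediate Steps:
(13 + 13)*35 = 26*35 = 910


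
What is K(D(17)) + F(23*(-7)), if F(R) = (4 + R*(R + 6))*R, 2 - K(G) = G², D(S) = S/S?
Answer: -4018398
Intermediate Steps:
D(S) = 1
K(G) = 2 - G²
F(R) = R*(4 + R*(6 + R)) (F(R) = (4 + R*(6 + R))*R = R*(4 + R*(6 + R)))
K(D(17)) + F(23*(-7)) = (2 - 1*1²) + (23*(-7))*(4 + (23*(-7))² + 6*(23*(-7))) = (2 - 1*1) - 161*(4 + (-161)² + 6*(-161)) = (2 - 1) - 161*(4 + 25921 - 966) = 1 - 161*24959 = 1 - 4018399 = -4018398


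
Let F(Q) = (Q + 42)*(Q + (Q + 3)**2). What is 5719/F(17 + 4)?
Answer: 817/5373 ≈ 0.15206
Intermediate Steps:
F(Q) = (42 + Q)*(Q + (3 + Q)**2)
5719/F(17 + 4) = 5719/(378 + (17 + 4)**3 + 49*(17 + 4)**2 + 303*(17 + 4)) = 5719/(378 + 21**3 + 49*21**2 + 303*21) = 5719/(378 + 9261 + 49*441 + 6363) = 5719/(378 + 9261 + 21609 + 6363) = 5719/37611 = 5719*(1/37611) = 817/5373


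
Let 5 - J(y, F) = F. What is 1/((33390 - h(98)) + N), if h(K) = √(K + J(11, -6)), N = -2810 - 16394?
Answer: 14186/201242487 + √109/201242487 ≈ 7.0544e-5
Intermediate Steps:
N = -19204
J(y, F) = 5 - F
h(K) = √(11 + K) (h(K) = √(K + (5 - 1*(-6))) = √(K + (5 + 6)) = √(K + 11) = √(11 + K))
1/((33390 - h(98)) + N) = 1/((33390 - √(11 + 98)) - 19204) = 1/((33390 - √109) - 19204) = 1/(14186 - √109)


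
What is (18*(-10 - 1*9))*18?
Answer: -6156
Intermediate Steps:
(18*(-10 - 1*9))*18 = (18*(-10 - 9))*18 = (18*(-19))*18 = -342*18 = -6156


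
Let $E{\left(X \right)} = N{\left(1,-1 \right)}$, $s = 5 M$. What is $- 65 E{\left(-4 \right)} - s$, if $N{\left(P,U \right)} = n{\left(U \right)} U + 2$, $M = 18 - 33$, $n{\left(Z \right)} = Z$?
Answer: $-120$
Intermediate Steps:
$M = -15$
$N{\left(P,U \right)} = 2 + U^{2}$ ($N{\left(P,U \right)} = U U + 2 = U^{2} + 2 = 2 + U^{2}$)
$s = -75$ ($s = 5 \left(-15\right) = -75$)
$E{\left(X \right)} = 3$ ($E{\left(X \right)} = 2 + \left(-1\right)^{2} = 2 + 1 = 3$)
$- 65 E{\left(-4 \right)} - s = \left(-65\right) 3 - -75 = -195 + 75 = -120$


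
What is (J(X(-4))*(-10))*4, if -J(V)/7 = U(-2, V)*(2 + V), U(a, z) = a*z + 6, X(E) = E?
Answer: -7840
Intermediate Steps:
U(a, z) = 6 + a*z
J(V) = -7*(2 + V)*(6 - 2*V) (J(V) = -7*(6 - 2*V)*(2 + V) = -7*(2 + V)*(6 - 2*V))
(J(X(-4))*(-10))*4 = ((14*(-3 - 4)*(2 - 4))*(-10))*4 = ((14*(-7)*(-2))*(-10))*4 = (196*(-10))*4 = -1960*4 = -7840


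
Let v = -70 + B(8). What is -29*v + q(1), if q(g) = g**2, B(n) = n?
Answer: 1799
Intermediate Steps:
v = -62 (v = -70 + 8 = -62)
-29*v + q(1) = -29*(-62) + 1**2 = 1798 + 1 = 1799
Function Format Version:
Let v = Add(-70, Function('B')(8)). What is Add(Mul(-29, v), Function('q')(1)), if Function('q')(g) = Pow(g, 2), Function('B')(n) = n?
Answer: 1799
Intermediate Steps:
v = -62 (v = Add(-70, 8) = -62)
Add(Mul(-29, v), Function('q')(1)) = Add(Mul(-29, -62), Pow(1, 2)) = Add(1798, 1) = 1799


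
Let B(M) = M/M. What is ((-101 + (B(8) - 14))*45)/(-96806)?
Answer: 2565/48403 ≈ 0.052993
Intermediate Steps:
B(M) = 1
((-101 + (B(8) - 14))*45)/(-96806) = ((-101 + (1 - 14))*45)/(-96806) = ((-101 - 13)*45)*(-1/96806) = -114*45*(-1/96806) = -5130*(-1/96806) = 2565/48403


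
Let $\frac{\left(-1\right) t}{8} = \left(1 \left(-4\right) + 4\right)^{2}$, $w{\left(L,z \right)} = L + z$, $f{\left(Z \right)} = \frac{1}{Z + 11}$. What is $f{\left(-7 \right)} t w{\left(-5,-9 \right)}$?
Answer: $0$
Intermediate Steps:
$f{\left(Z \right)} = \frac{1}{11 + Z}$
$t = 0$ ($t = - 8 \left(1 \left(-4\right) + 4\right)^{2} = - 8 \left(-4 + 4\right)^{2} = - 8 \cdot 0^{2} = \left(-8\right) 0 = 0$)
$f{\left(-7 \right)} t w{\left(-5,-9 \right)} = \frac{1}{11 - 7} \cdot 0 \left(-5 - 9\right) = \frac{1}{4} \cdot 0 \left(-14\right) = 0 \left(-14\right) = 0$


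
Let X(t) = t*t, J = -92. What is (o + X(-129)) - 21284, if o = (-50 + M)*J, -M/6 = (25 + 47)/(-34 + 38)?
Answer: 9893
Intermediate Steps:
X(t) = t²
M = -108 (M = -6*(25 + 47)/(-34 + 38) = -432/4 = -6*18 = -108)
o = 14536 (o = (-50 - 108)*(-92) = -158*(-92) = 14536)
(o + X(-129)) - 21284 = (14536 + (-129)²) - 21284 = (14536 + 16641) - 21284 = 31177 - 21284 = 9893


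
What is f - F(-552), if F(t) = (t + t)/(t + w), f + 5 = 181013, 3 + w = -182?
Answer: 133401792/737 ≈ 1.8101e+5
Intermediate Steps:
w = -185 (w = -3 - 182 = -185)
f = 181008 (f = -5 + 181013 = 181008)
F(t) = 2*t/(-185 + t) (F(t) = (t + t)/(t - 185) = (2*t)/(-185 + t) = 2*t/(-185 + t))
f - F(-552) = 181008 - 2*(-552)/(-185 - 552) = 181008 - 2*(-552)/(-737) = 181008 - 2*(-552)*(-1)/737 = 181008 - 1*1104/737 = 181008 - 1104/737 = 133401792/737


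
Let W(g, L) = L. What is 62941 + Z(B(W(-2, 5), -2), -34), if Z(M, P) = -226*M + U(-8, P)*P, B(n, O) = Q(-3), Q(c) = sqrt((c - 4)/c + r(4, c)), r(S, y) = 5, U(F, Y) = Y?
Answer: 64097 - 226*sqrt(66)/3 ≈ 63485.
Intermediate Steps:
Q(c) = sqrt(5 + (-4 + c)/c) (Q(c) = sqrt((c - 4)/c + 5) = sqrt((-4 + c)/c + 5) = sqrt(5 + (-4 + c)/c))
B(n, O) = sqrt(66)/3 (B(n, O) = sqrt(6 - 4/(-3)) = sqrt(6 - 4*(-1/3)) = sqrt(6 + 4/3) = sqrt(22/3) = sqrt(66)/3)
Z(M, P) = P**2 - 226*M (Z(M, P) = -226*M + P*P = -226*M + P**2 = P**2 - 226*M)
62941 + Z(B(W(-2, 5), -2), -34) = 62941 + ((-34)**2 - 226*sqrt(66)/3) = 62941 + (1156 - 226*sqrt(66)/3) = 64097 - 226*sqrt(66)/3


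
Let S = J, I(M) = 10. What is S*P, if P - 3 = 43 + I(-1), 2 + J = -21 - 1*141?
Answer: -9184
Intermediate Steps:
J = -164 (J = -2 + (-21 - 1*141) = -2 + (-21 - 141) = -2 - 162 = -164)
S = -164
P = 56 (P = 3 + (43 + 10) = 3 + 53 = 56)
S*P = -164*56 = -9184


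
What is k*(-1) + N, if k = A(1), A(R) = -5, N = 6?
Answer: 11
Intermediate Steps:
k = -5
k*(-1) + N = -5*(-1) + 6 = 5 + 6 = 11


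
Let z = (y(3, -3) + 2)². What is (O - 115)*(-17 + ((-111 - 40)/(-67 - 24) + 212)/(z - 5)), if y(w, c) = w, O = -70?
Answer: 425389/364 ≈ 1168.7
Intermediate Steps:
z = 25 (z = (3 + 2)² = 5² = 25)
(O - 115)*(-17 + ((-111 - 40)/(-67 - 24) + 212)/(z - 5)) = (-70 - 115)*(-17 + ((-111 - 40)/(-67 - 24) + 212)/(25 - 5)) = -185*(-17 + (-151/(-91) + 212)/20) = -185*(-17 + (-151*(-1/91) + 212)*(1/20)) = -185*(-17 + (151/91 + 212)*(1/20)) = -185*(-17 + (19443/91)*(1/20)) = -185*(-17 + 19443/1820) = -185*(-11497/1820) = 425389/364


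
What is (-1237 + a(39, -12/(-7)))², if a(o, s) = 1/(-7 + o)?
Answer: 1566813889/1024 ≈ 1.5301e+6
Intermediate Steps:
(-1237 + a(39, -12/(-7)))² = (-1237 + 1/(-7 + 39))² = (-1237 + 1/32)² = (-39583/32)² = 1566813889/1024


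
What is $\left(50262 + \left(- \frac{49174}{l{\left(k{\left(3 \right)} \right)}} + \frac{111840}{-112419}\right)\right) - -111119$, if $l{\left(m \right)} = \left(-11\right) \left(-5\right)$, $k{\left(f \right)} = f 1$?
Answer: $\frac{330763914013}{2061015} \approx 1.6049 \cdot 10^{5}$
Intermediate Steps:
$k{\left(f \right)} = f$
$l{\left(m \right)} = 55$
$\left(50262 + \left(- \frac{49174}{l{\left(k{\left(3 \right)} \right)}} + \frac{111840}{-112419}\right)\right) - -111119 = \left(50262 + \left(- \frac{49174}{55} + \frac{111840}{-112419}\right)\right) - -111119 = \left(50262 + \left(\left(-49174\right) \frac{1}{55} + 111840 \left(- \frac{1}{112419}\right)\right)\right) + 111119 = \left(50262 - \frac{1844747702}{2061015}\right) + 111119 = \frac{101745988228}{2061015} + 111119 = \frac{330763914013}{2061015}$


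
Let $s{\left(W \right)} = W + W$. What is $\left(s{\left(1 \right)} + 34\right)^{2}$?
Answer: $1296$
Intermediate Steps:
$s{\left(W \right)} = 2 W$
$\left(s{\left(1 \right)} + 34\right)^{2} = \left(2 \cdot 1 + 34\right)^{2} = \left(2 + 34\right)^{2} = 36^{2} = 1296$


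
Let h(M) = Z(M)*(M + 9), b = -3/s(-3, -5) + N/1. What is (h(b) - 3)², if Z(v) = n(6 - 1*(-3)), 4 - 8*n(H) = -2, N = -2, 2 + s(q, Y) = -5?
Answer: 324/49 ≈ 6.6122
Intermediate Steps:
s(q, Y) = -7 (s(q, Y) = -2 - 5 = -7)
n(H) = ¾ (n(H) = ½ - ⅛*(-2) = ½ + ¼ = ¾)
Z(v) = ¾
b = -11/7 (b = -3/(-7) - 2/1 = -3*(-⅐) - 2*1 = 3/7 - 2 = -11/7 ≈ -1.5714)
h(M) = 27/4 + 3*M/4 (h(M) = 3*(M + 9)/4 = 3*(9 + M)/4 = 27/4 + 3*M/4)
(h(b) - 3)² = ((27/4 + (¾)*(-11/7)) - 3)² = ((27/4 - 33/28) - 3)² = (39/7 - 3)² = (18/7)² = 324/49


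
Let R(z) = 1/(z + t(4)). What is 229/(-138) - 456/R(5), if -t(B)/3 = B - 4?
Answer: -314869/138 ≈ -2281.7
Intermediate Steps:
t(B) = 12 - 3*B (t(B) = -3*(B - 4) = -3*(-4 + B) = 12 - 3*B)
R(z) = 1/z (R(z) = 1/(z + (12 - 3*4)) = 1/(z + (12 - 12)) = 1/(z + 0) = 1/z)
229/(-138) - 456/R(5) = 229/(-138) - 456/(1/5) = 229*(-1/138) - 456/⅕ = -229/138 - 456*5 = -229/138 - 2280 = -314869/138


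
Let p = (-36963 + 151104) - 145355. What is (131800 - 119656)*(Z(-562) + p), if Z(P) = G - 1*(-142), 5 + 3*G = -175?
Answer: -378067008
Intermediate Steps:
G = -60 (G = -5/3 + (⅓)*(-175) = -5/3 - 175/3 = -60)
Z(P) = 82 (Z(P) = -60 - 1*(-142) = -60 + 142 = 82)
p = -31214 (p = 114141 - 145355 = -31214)
(131800 - 119656)*(Z(-562) + p) = (131800 - 119656)*(82 - 31214) = 12144*(-31132) = -378067008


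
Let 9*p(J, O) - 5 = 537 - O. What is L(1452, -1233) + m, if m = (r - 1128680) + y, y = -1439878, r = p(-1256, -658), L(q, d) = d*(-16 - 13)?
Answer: -7598003/3 ≈ -2.5327e+6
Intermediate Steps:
p(J, O) = 542/9 - O/9 (p(J, O) = 5/9 + (537 - O)/9 = 5/9 + (179/3 - O/9) = 542/9 - O/9)
L(q, d) = -29*d (L(q, d) = d*(-29) = -29*d)
r = 400/3 (r = 542/9 - 1/9*(-658) = 542/9 + 658/9 = 400/3 ≈ 133.33)
m = -7705274/3 (m = (400/3 - 1128680) - 1439878 = -3385640/3 - 1439878 = -7705274/3 ≈ -2.5684e+6)
L(1452, -1233) + m = -29*(-1233) - 7705274/3 = 35757 - 7705274/3 = -7598003/3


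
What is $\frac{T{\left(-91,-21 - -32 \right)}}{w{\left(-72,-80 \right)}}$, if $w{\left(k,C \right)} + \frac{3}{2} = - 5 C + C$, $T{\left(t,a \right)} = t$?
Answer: $- \frac{2}{7} \approx -0.28571$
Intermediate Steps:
$w{\left(k,C \right)} = - \frac{3}{2} - 4 C$ ($w{\left(k,C \right)} = - \frac{3}{2} + \left(- 5 C + C\right) = - \frac{3}{2} - 4 C$)
$\frac{T{\left(-91,-21 - -32 \right)}}{w{\left(-72,-80 \right)}} = - \frac{91}{- \frac{3}{2} - -320} = - \frac{91}{- \frac{3}{2} + 320} = - \frac{91}{\frac{637}{2}} = \left(-91\right) \frac{2}{637} = - \frac{2}{7}$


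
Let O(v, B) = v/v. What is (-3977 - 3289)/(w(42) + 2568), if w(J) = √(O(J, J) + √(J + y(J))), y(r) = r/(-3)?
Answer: -7266/(2568 + √(1 + 2*√7)) ≈ -2.8267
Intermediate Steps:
O(v, B) = 1
y(r) = -r/3 (y(r) = r*(-⅓) = -r/3)
w(J) = √(1 + √6*√J/3) (w(J) = √(1 + √(J - J/3)) = √(1 + √(2*J/3)) = √(1 + √6*√J/3))
(-3977 - 3289)/(w(42) + 2568) = (-3977 - 3289)/(√(9 + 3*√6*√42)/3 + 2568) = -7266/(√(9 + 18*√7)/3 + 2568) = -7266/(2568 + √(9 + 18*√7)/3)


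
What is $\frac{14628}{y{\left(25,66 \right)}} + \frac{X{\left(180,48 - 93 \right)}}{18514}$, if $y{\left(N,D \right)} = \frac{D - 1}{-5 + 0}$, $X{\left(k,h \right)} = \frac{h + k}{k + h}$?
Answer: $- \frac{270822779}{240682} \approx -1125.2$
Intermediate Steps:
$X{\left(k,h \right)} = 1$ ($X{\left(k,h \right)} = \frac{h + k}{h + k} = 1$)
$y{\left(N,D \right)} = \frac{1}{5} - \frac{D}{5}$ ($y{\left(N,D \right)} = \frac{-1 + D}{-5} = \left(-1 + D\right) \left(- \frac{1}{5}\right) = \frac{1}{5} - \frac{D}{5}$)
$\frac{14628}{y{\left(25,66 \right)}} + \frac{X{\left(180,48 - 93 \right)}}{18514} = \frac{14628}{\frac{1}{5} - \frac{66}{5}} + 1 \cdot \frac{1}{18514} = \frac{14628}{-13} + \frac{1}{18514} = 14628 \left(- \frac{1}{13}\right) + \frac{1}{18514} = - \frac{14628}{13} + \frac{1}{18514} = - \frac{270822779}{240682}$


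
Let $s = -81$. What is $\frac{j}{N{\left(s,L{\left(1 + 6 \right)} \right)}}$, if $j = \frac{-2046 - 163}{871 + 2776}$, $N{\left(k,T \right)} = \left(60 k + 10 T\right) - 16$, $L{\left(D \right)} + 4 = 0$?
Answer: $\frac{2209}{17928652} \approx 0.00012321$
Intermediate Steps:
$L{\left(D \right)} = -4$ ($L{\left(D \right)} = -4 + 0 = -4$)
$N{\left(k,T \right)} = -16 + 10 T + 60 k$ ($N{\left(k,T \right)} = \left(10 T + 60 k\right) - 16 = -16 + 10 T + 60 k$)
$j = - \frac{2209}{3647} \approx -0.6057$
$\frac{j}{N{\left(s,L{\left(1 + 6 \right)} \right)}} = - \frac{2209}{3647 \left(-16 + 10 \left(-4\right) + 60 \left(-81\right)\right)} = - \frac{2209}{3647 \left(-16 - 40 - 4860\right)} = - \frac{2209}{3647 \left(-4916\right)} = \left(- \frac{2209}{3647}\right) \left(- \frac{1}{4916}\right) = \frac{2209}{17928652}$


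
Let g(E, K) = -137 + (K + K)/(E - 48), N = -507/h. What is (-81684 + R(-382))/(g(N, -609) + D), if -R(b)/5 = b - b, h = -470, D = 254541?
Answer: -16679419/51953184 ≈ -0.32105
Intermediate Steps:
R(b) = 0 (R(b) = -5*(b - b) = -5*0 = 0)
N = 507/470 (N = -507/(-470) = -507*(-1/470) = 507/470 ≈ 1.0787)
g(E, K) = -137 + 2*K/(-48 + E) (g(E, K) = -137 + (2*K)/(-48 + E) = -137 + 2*K/(-48 + E))
(-81684 + R(-382))/(g(N, -609) + D) = (-81684 + 0)/((6576 - 137*507/470 + 2*(-609))/(-48 + 507/470) + 254541) = -81684/((6576 - 69459/470 - 1218)/(-22053/470) + 254541) = -81684/(-470/22053*2448801/470 + 254541) = -81684/(-816267/7351 + 254541) = -81684/1870314624/7351 = -81684*7351/1870314624 = -16679419/51953184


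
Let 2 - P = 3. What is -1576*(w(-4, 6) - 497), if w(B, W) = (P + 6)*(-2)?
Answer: 799032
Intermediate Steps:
P = -1 (P = 2 - 1*3 = 2 - 3 = -1)
w(B, W) = -10 (w(B, W) = (-1 + 6)*(-2) = 5*(-2) = -10)
-1576*(w(-4, 6) - 497) = -1576*(-10 - 497) = -1576*(-507) = 799032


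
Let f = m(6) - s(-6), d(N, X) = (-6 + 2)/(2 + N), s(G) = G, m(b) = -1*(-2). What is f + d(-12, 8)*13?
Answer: 66/5 ≈ 13.200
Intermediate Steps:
m(b) = 2
d(N, X) = -4/(2 + N)
f = 8 (f = 2 - 1*(-6) = 2 + 6 = 8)
f + d(-12, 8)*13 = 8 - 4/(2 - 12)*13 = 8 - 4/(-10)*13 = 8 - 4*(-⅒)*13 = 8 + (⅖)*13 = 8 + 26/5 = 66/5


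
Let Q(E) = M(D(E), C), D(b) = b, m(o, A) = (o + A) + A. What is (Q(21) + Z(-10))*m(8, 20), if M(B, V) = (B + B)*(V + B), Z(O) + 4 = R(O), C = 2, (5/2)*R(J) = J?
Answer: 45984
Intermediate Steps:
R(J) = 2*J/5
m(o, A) = o + 2*A (m(o, A) = (A + o) + A = o + 2*A)
Z(O) = -4 + 2*O/5
M(B, V) = 2*B*(B + V) (M(B, V) = (2*B)*(B + V) = 2*B*(B + V))
Q(E) = 2*E*(2 + E) (Q(E) = 2*E*(E + 2) = 2*E*(2 + E))
(Q(21) + Z(-10))*m(8, 20) = (2*21*(2 + 21) + (-4 + (⅖)*(-10)))*(8 + 2*20) = (2*21*23 + (-4 - 4))*(8 + 40) = (966 - 8)*48 = 958*48 = 45984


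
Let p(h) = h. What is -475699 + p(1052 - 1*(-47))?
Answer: -474600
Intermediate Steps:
-475699 + p(1052 - 1*(-47)) = -475699 + (1052 - 1*(-47)) = -475699 + (1052 + 47) = -475699 + 1099 = -474600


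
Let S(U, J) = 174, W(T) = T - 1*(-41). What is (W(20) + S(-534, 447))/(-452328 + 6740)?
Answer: -235/445588 ≈ -0.00052739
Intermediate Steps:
W(T) = 41 + T (W(T) = T + 41 = 41 + T)
(W(20) + S(-534, 447))/(-452328 + 6740) = ((41 + 20) + 174)/(-452328 + 6740) = (61 + 174)/(-445588) = 235*(-1/445588) = -235/445588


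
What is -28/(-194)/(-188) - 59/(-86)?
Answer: 134340/196037 ≈ 0.68528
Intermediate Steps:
-28/(-194)/(-188) - 59/(-86) = -28*(-1/194)*(-1/188) - 59*(-1/86) = (14/97)*(-1/188) + 59/86 = -7/9118 + 59/86 = 134340/196037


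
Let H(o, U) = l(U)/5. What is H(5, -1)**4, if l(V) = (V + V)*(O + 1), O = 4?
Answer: 16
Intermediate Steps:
l(V) = 10*V (l(V) = (V + V)*(4 + 1) = (2*V)*5 = 10*V)
H(o, U) = 2*U (H(o, U) = (10*U)/5 = (10*U)*(1/5) = 2*U)
H(5, -1)**4 = (2*(-1))**4 = (-2)**4 = 16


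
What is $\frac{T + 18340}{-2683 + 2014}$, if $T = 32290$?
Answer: $- \frac{50630}{669} \approx -75.68$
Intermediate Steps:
$\frac{T + 18340}{-2683 + 2014} = \frac{32290 + 18340}{-2683 + 2014} = \frac{50630}{-669} = 50630 \left(- \frac{1}{669}\right) = - \frac{50630}{669}$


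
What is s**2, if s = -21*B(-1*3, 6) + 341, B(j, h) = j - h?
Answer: 280900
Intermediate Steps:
s = 530 (s = -21*(-1*3 - 1*6) + 341 = -21*(-3 - 6) + 341 = -21*(-9) + 341 = 189 + 341 = 530)
s**2 = 530**2 = 280900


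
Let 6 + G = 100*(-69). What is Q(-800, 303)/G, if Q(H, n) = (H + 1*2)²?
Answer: -106134/1151 ≈ -92.210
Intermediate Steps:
G = -6906 (G = -6 + 100*(-69) = -6 - 6900 = -6906)
Q(H, n) = (2 + H)² (Q(H, n) = (H + 2)² = (2 + H)²)
Q(-800, 303)/G = (2 - 800)²/(-6906) = (-798)²*(-1/6906) = 636804*(-1/6906) = -106134/1151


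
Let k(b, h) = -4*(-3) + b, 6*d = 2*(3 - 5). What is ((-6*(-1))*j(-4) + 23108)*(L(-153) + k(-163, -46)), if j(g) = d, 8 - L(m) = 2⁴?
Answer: -3673536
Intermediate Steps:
d = -⅔ (d = (2*(3 - 5))/6 = (2*(-2))/6 = (⅙)*(-4) = -⅔ ≈ -0.66667)
L(m) = -8 (L(m) = 8 - 1*2⁴ = 8 - 1*16 = 8 - 16 = -8)
j(g) = -⅔
k(b, h) = 12 + b
((-6*(-1))*j(-4) + 23108)*(L(-153) + k(-163, -46)) = (-6*(-1)*(-⅔) + 23108)*(-8 + (12 - 163)) = (6*(-⅔) + 23108)*(-8 - 151) = (-4 + 23108)*(-159) = 23104*(-159) = -3673536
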